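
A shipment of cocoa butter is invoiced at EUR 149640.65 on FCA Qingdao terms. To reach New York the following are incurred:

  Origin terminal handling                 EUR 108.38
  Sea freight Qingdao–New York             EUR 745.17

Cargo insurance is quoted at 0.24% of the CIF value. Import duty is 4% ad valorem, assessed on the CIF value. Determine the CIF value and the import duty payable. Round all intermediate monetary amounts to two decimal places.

CIF value: EUR 150856.26; import duty: EUR 6034.25

Let C be the CIF value. C = FCA price + pre-shipment costs + freight + 0.24% × C
C − 0.24% × C = 149640.65 + 108.38 + 745.17
0.9976 × C = 150494.20
C = 150494.20 / 0.9976 = 150856.26
Insurance premium = 0.24% × 150856.26 = 362.06
Import duty = 150856.26 × 4% = 6034.25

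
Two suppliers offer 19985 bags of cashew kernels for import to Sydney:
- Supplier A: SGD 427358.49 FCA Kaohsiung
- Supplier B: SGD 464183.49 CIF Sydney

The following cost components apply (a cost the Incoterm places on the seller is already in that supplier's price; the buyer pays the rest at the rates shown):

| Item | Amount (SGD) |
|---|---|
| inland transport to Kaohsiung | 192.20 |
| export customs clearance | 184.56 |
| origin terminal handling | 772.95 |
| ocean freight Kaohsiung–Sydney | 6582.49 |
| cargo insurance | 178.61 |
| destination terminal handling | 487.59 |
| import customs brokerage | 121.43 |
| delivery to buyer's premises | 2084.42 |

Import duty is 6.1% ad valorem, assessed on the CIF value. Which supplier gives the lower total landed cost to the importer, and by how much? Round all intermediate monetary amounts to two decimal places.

Supplier A is cheaper by SGD 31077.70

Supplier A (FCA):
CIF value = FCA price + origin terminal + freight + insurance = 427358.49 + 772.95 + 6582.49 + 178.61 = 434892.54
Import duty = 434892.54 × 6.1% = 26528.44
Buyer bears (A): 772.95 + 6582.49 + 178.61 + 487.59 + 121.43 + 2084.42 = 10227.49
Landed cost (A) = invoice 427358.49 + 10227.49 + duty 26528.44 = 464114.42
Supplier B (CIF):
The CIF price already equals the CIF value: 464183.49
Import duty = 464183.49 × 6.1% = 28315.19
Buyer bears (B): 487.59 + 121.43 + 2084.42 = 2693.44
Landed cost (B) = invoice 464183.49 + 2693.44 + duty 28315.19 = 495192.12
Difference = |464114.42 − 495192.12| = 31077.70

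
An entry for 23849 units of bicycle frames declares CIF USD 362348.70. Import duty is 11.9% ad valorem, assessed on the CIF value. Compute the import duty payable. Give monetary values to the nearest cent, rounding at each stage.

Import duty = 362348.70 × 11.9% = 43119.50

Import duty: USD 43119.50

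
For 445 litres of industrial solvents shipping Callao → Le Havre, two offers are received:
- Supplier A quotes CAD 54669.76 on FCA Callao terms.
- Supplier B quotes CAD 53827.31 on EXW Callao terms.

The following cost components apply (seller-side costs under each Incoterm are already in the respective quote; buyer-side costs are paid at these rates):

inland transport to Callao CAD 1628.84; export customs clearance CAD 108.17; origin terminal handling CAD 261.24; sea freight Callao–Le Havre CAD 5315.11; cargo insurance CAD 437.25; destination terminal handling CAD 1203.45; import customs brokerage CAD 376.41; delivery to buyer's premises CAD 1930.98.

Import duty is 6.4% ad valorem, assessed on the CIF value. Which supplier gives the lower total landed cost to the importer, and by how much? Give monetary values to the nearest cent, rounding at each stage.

Supplier A is cheaper by CAD 951.81

Supplier A (FCA):
CIF value = FCA price + origin terminal + freight + insurance = 54669.76 + 261.24 + 5315.11 + 437.25 = 60683.36
Import duty = 60683.36 × 6.4% = 3883.74
Buyer bears (A): 261.24 + 5315.11 + 437.25 + 1203.45 + 376.41 + 1930.98 = 9524.44
Landed cost (A) = invoice 54669.76 + 9524.44 + duty 3883.74 = 68077.94
Supplier B (EXW):
CIF value = EXW price + inland to port + export clearance + origin terminal + freight + insurance = 53827.31 + 1628.84 + 108.17 + 261.24 + 5315.11 + 437.25 = 61577.92
Import duty = 61577.92 × 6.4% = 3940.99
Buyer bears (B): 1628.84 + 108.17 + 261.24 + 5315.11 + 437.25 + 1203.45 + 376.41 + 1930.98 = 11261.45
Landed cost (B) = invoice 53827.31 + 11261.45 + duty 3940.99 = 69029.75
Difference = |68077.94 − 69029.75| = 951.81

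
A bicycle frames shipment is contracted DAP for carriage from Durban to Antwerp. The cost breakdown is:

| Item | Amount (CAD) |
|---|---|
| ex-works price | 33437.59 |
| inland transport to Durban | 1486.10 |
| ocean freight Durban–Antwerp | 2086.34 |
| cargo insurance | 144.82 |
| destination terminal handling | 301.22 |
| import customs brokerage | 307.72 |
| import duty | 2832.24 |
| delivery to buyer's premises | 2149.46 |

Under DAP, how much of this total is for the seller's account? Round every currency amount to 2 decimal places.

Seller's account: CAD 39605.53

DAP: the seller bears all costs to the named destination except import duty and clearance.
Seller's account: goods 33437.59 + inland to port 1486.10 + freight 2086.34 + insurance 144.82 + destination terminal 301.22 + delivery 2149.46 = 39605.53
Buyer's account: brokerage 307.72 + duty 2832.24 = 3139.96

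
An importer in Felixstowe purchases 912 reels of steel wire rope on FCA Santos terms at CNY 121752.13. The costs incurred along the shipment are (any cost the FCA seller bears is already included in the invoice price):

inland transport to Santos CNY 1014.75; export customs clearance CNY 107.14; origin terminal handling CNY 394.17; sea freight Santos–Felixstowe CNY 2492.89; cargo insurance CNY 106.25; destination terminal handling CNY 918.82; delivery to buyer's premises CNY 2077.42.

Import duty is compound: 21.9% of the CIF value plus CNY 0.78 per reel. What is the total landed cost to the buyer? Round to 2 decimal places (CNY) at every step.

FCA: the seller delivers export-cleared goods to the carrier; the buyer bears costs from that point.
Already in the invoice (seller's account under FCA): inland to port, export clearance — exclude.
CIF value = FCA price + origin terminal + freight + insurance = 121752.13 + 394.17 + 2492.89 + 106.25 = 124745.44
Ad valorem component: 124745.44 × 21.9% = 27319.25
Specific component: 912 × 0.78 = 711.36
Import duty = 27319.25 + 711.36 = 28030.61
Buyer bears: origin terminal 394.17 + freight 2492.89 + insurance 106.25 + destination terminal 918.82 + delivery 2077.42 + duty 28030.61 = 34020.16
Landed cost = invoice 121752.13 + 34020.16 = 155772.29

Total landed cost: CNY 155772.29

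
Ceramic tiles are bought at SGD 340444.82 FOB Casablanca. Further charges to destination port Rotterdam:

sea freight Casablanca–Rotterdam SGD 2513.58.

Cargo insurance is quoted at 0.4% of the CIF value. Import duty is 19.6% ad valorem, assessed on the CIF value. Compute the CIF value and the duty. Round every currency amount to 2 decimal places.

CIF value: SGD 344335.74; import duty: SGD 67489.81

Let C be the CIF value. C = FOB price + freight + 0.4% × C
C − 0.4% × C = 340444.82 + 2513.58
0.996 × C = 342958.40
C = 342958.40 / 0.996 = 344335.74
Insurance premium = 0.4% × 344335.74 = 1377.34
Import duty = 344335.74 × 19.6% = 67489.81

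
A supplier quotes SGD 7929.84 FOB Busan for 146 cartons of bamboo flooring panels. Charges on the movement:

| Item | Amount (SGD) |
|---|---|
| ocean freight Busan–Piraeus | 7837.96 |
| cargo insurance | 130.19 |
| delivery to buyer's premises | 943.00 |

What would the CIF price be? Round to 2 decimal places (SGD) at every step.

Not relevant to the conversion: delivery — on the buyer under both terms; not part of either seller's price.
From FOB to CIF, the seller additionally bears: freight, insurance.
CIF price = 7929.84 + 7837.96 + 130.19 = 15897.99

CIF price: SGD 15897.99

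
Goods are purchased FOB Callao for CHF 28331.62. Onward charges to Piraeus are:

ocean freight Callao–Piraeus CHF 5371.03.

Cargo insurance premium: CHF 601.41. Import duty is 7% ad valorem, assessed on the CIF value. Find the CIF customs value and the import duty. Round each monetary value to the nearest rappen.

CIF value: CHF 34304.06; import duty: CHF 2401.28

CIF = FOB price + freight + insurance
CIF = 28331.62 + 5371.03 + 601.41 = 34304.06
Import duty = 34304.06 × 7% = 2401.28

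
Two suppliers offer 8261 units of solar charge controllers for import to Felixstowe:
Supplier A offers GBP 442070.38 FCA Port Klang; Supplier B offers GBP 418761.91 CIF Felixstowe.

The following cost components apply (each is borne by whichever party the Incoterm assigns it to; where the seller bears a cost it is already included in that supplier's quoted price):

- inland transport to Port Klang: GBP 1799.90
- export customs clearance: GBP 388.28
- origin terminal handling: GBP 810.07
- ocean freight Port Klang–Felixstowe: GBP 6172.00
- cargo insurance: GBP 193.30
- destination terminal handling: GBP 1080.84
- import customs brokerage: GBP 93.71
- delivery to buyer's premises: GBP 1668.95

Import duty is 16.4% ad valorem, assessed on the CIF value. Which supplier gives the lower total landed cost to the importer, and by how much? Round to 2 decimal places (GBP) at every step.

Supplier B is cheaper by GBP 35483.19

Supplier A (FCA):
CIF value = FCA price + origin terminal + freight + insurance = 442070.38 + 810.07 + 6172.00 + 193.30 = 449245.75
Import duty = 449245.75 × 16.4% = 73676.30
Buyer bears (A): 810.07 + 6172.00 + 193.30 + 1080.84 + 93.71 + 1668.95 = 10018.87
Landed cost (A) = invoice 442070.38 + 10018.87 + duty 73676.30 = 525765.55
Supplier B (CIF):
The CIF price already equals the CIF value: 418761.91
Import duty = 418761.91 × 16.4% = 68676.95
Buyer bears (B): 1080.84 + 93.71 + 1668.95 = 2843.50
Landed cost (B) = invoice 418761.91 + 2843.50 + duty 68676.95 = 490282.36
Difference = |525765.55 − 490282.36| = 35483.19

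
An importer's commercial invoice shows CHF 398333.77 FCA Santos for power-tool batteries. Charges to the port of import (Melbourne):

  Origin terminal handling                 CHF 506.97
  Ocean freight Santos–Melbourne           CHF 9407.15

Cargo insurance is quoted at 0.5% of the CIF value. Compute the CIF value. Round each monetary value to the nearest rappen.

CIF value: CHF 410299.39

Let C be the CIF value. C = FCA price + pre-shipment costs + freight + 0.5% × C
C − 0.5% × C = 398333.77 + 506.97 + 9407.15
0.995 × C = 408247.89
C = 408247.89 / 0.995 = 410299.39
Insurance premium = 0.5% × 410299.39 = 2051.50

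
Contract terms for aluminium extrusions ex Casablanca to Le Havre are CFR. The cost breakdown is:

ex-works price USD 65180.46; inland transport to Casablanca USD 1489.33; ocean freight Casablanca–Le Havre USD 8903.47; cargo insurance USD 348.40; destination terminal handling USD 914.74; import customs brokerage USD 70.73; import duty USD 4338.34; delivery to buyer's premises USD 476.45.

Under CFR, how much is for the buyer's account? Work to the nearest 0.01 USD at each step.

CFR: the seller pays costs through ocean freight to the destination port, but not insurance.
Seller's account: goods 65180.46 + inland to port 1489.33 + freight 8903.47 = 75573.26
Buyer's account: insurance 348.40 + destination terminal 914.74 + brokerage 70.73 + duty 4338.34 + delivery 476.45 = 6148.66

Buyer's account: USD 6148.66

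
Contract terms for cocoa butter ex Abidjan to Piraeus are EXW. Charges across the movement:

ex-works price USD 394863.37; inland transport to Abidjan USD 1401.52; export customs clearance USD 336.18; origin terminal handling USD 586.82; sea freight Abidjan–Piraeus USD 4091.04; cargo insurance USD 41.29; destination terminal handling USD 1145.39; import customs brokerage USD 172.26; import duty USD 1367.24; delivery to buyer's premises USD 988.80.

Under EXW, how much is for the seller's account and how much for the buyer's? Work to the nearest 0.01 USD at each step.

EXW: the seller makes goods available at their premises; the buyer bears all onward costs.
Seller's account: goods 394863.37 = 394863.37
Buyer's account: inland to port 1401.52 + export clearance 336.18 + origin terminal 586.82 + freight 4091.04 + insurance 41.29 + destination terminal 1145.39 + brokerage 172.26 + duty 1367.24 + delivery 988.80 = 10130.54

Seller: USD 394863.37; buyer: USD 10130.54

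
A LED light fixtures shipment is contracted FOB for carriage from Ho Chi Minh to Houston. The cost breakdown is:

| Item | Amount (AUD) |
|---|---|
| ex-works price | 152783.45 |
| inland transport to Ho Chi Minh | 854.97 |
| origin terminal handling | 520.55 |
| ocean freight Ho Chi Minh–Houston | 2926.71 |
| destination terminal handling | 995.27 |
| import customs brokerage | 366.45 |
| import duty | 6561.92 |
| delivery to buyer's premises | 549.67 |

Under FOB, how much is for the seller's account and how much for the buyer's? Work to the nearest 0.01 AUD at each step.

FOB: the seller bears costs until goods are on board at the origin port; the buyer bears freight, insurance and all costs thereafter.
Seller's account: goods 152783.45 + inland to port 854.97 + origin terminal 520.55 = 154158.97
Buyer's account: freight 2926.71 + destination terminal 995.27 + brokerage 366.45 + duty 6561.92 + delivery 549.67 = 11400.02

Seller: AUD 154158.97; buyer: AUD 11400.02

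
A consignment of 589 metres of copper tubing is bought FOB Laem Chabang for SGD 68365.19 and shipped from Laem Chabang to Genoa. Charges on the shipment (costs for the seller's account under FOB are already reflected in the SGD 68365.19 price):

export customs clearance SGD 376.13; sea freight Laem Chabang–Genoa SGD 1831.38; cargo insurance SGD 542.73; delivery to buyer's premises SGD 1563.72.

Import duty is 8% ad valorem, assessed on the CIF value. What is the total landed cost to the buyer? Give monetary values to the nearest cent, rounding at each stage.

Total landed cost: SGD 77962.16

FOB: the seller bears costs until goods are on board at the origin port; the buyer bears freight, insurance and all costs thereafter.
Already in the invoice (seller's account under FOB): export clearance — exclude.
CIF value = FOB price + freight + insurance = 68365.19 + 1831.38 + 542.73 = 70739.30
Import duty = 70739.30 × 8% = 5659.14
Buyer bears: freight 1831.38 + insurance 542.73 + delivery 1563.72 + duty 5659.14 = 9596.97
Landed cost = invoice 68365.19 + 9596.97 = 77962.16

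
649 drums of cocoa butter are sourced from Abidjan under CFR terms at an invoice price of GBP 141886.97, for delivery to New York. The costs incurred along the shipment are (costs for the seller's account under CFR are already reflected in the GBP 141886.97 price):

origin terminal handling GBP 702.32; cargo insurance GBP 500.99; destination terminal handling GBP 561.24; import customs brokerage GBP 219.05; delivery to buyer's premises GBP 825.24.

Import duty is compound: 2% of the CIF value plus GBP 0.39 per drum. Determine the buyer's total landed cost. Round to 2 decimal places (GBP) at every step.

CFR: the seller pays costs through ocean freight to the destination port, but not insurance.
Already in the invoice (seller's account under CFR): origin terminal — exclude.
CIF value = CFR price + insurance = 141886.97 + 500.99 = 142387.96
Ad valorem component: 142387.96 × 2% = 2847.76
Specific component: 649 × 0.39 = 253.11
Import duty = 2847.76 + 253.11 = 3100.87
Buyer bears: insurance 500.99 + destination terminal 561.24 + brokerage 219.05 + delivery 825.24 + duty 3100.87 = 5207.39
Landed cost = invoice 141886.97 + 5207.39 = 147094.36

Total landed cost: GBP 147094.36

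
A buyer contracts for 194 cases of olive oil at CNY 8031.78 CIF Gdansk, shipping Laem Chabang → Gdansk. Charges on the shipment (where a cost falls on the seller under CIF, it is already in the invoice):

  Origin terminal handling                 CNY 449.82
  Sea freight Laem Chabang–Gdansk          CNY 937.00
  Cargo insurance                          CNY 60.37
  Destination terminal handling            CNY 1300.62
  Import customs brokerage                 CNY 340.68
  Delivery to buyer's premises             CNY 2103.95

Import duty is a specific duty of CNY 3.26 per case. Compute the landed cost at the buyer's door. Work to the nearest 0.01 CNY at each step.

CIF: the seller pays costs through ocean freight and marine insurance to the destination port.
Already in the invoice (seller's account under CIF): origin terminal, freight, insurance — exclude.
The CIF price already equals the CIF value: 8031.78
Import duty = 194 × 3.26 = 632.44
Buyer bears: destination terminal 1300.62 + brokerage 340.68 + delivery 2103.95 + duty 632.44 = 4377.69
Landed cost = invoice 8031.78 + 4377.69 = 12409.47

Total landed cost: CNY 12409.47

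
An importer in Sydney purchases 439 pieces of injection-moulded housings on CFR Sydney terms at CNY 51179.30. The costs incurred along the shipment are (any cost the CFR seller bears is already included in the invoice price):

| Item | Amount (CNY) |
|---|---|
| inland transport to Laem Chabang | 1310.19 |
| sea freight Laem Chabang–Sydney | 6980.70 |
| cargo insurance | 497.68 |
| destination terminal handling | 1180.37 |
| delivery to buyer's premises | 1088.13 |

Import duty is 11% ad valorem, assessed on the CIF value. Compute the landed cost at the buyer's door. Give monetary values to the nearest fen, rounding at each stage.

CFR: the seller pays costs through ocean freight to the destination port, but not insurance.
Already in the invoice (seller's account under CFR): inland to port, freight — exclude.
CIF value = CFR price + insurance = 51179.30 + 497.68 = 51676.98
Import duty = 51676.98 × 11% = 5684.47
Buyer bears: insurance 497.68 + destination terminal 1180.37 + delivery 1088.13 + duty 5684.47 = 8450.65
Landed cost = invoice 51179.30 + 8450.65 = 59629.95

Total landed cost: CNY 59629.95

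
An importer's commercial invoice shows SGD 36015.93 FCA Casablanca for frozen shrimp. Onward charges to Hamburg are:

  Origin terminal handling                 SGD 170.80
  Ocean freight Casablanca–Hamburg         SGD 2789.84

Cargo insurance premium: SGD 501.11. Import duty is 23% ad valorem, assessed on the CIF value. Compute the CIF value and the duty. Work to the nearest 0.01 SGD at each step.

CIF value: SGD 39477.68; import duty: SGD 9079.87

CIF = FCA price + pre-shipment costs + freight + insurance
CIF = 36015.93 + 170.80 + 2789.84 + 501.11 = 39477.68
Import duty = 39477.68 × 23% = 9079.87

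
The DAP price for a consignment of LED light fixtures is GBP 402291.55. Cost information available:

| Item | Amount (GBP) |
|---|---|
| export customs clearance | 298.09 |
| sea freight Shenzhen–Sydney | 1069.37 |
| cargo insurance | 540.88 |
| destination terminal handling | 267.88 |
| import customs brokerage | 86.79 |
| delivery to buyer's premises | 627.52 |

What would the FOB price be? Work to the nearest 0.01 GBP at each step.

FOB price: GBP 399785.90

Not relevant to the conversion: export clearance — on the seller under both DAP and FOB; already in the DAP price and stays in the FOB price. brokerage — on the buyer under both terms; not part of either seller's price.
From DAP to FOB, the seller no longer bears: freight, insurance, destination terminal, delivery.
FOB price = 402291.55 − 1069.37 − 540.88 − 267.88 − 627.52 = 399785.90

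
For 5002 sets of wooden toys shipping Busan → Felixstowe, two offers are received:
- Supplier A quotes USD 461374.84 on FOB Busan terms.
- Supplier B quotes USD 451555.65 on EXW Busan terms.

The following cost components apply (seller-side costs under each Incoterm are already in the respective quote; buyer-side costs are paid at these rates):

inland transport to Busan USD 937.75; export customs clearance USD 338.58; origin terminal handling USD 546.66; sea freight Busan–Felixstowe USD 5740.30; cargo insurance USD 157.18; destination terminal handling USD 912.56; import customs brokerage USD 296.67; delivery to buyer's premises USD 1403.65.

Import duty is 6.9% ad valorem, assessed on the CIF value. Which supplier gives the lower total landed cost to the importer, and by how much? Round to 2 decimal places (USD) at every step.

Supplier B is cheaper by USD 8547.94

Supplier A (FOB):
CIF value = FOB price + freight + insurance = 461374.84 + 5740.30 + 157.18 = 467272.32
Import duty = 467272.32 × 6.9% = 32241.79
Buyer bears (A): 5740.30 + 157.18 + 912.56 + 296.67 + 1403.65 = 8510.36
Landed cost (A) = invoice 461374.84 + 8510.36 + duty 32241.79 = 502126.99
Supplier B (EXW):
CIF value = EXW price + inland to port + export clearance + origin terminal + freight + insurance = 451555.65 + 937.75 + 338.58 + 546.66 + 5740.30 + 157.18 = 459276.12
Import duty = 459276.12 × 6.9% = 31690.05
Buyer bears (B): 937.75 + 338.58 + 546.66 + 5740.30 + 157.18 + 912.56 + 296.67 + 1403.65 = 10333.35
Landed cost (B) = invoice 451555.65 + 10333.35 + duty 31690.05 = 493579.05
Difference = |502126.99 − 493579.05| = 8547.94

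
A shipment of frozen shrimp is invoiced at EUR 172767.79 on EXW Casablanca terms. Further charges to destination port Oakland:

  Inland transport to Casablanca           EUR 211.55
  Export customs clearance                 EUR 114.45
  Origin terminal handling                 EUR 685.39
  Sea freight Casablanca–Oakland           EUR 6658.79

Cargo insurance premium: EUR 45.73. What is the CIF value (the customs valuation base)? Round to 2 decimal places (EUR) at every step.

CIF = EXW price + pre-shipment costs + freight + insurance
CIF = 172767.79 + 211.55 + 114.45 + 685.39 + 6658.79 + 45.73 = 180483.70

CIF value: EUR 180483.70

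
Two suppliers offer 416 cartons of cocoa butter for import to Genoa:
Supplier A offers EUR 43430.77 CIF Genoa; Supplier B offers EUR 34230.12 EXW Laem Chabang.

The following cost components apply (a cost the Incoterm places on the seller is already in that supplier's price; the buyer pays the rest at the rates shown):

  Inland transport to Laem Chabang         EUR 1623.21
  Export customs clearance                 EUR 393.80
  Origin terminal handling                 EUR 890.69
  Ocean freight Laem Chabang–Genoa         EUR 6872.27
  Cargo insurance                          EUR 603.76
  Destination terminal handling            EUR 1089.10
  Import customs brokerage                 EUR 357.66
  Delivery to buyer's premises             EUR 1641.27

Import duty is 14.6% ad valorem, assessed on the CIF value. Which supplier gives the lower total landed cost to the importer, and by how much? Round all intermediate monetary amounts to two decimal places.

Supplier A is cheaper by EUR 1355.81

Supplier A (CIF):
The CIF price already equals the CIF value: 43430.77
Import duty = 43430.77 × 14.6% = 6340.89
Buyer bears (A): 1089.10 + 357.66 + 1641.27 = 3088.03
Landed cost (A) = invoice 43430.77 + 3088.03 + duty 6340.89 = 52859.69
Supplier B (EXW):
CIF value = EXW price + inland to port + export clearance + origin terminal + freight + insurance = 34230.12 + 1623.21 + 393.80 + 890.69 + 6872.27 + 603.76 = 44613.85
Import duty = 44613.85 × 14.6% = 6513.62
Buyer bears (B): 1623.21 + 393.80 + 890.69 + 6872.27 + 603.76 + 1089.10 + 357.66 + 1641.27 = 13471.76
Landed cost (B) = invoice 34230.12 + 13471.76 + duty 6513.62 = 54215.50
Difference = |52859.69 − 54215.50| = 1355.81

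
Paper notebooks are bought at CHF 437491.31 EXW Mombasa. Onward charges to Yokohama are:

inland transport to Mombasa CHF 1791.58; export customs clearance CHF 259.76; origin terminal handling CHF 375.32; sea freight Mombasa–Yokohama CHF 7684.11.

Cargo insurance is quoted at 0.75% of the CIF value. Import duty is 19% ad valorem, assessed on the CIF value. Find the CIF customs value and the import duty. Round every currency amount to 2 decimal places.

CIF value: CHF 450984.46; import duty: CHF 85687.05

Let C be the CIF value. C = EXW price + pre-shipment costs + freight + 0.75% × C
C − 0.75% × C = 437491.31 + 1791.58 + 259.76 + 375.32 + 7684.11
0.9925 × C = 447602.08
C = 447602.08 / 0.9925 = 450984.46
Insurance premium = 0.75% × 450984.46 = 3382.38
Import duty = 450984.46 × 19% = 85687.05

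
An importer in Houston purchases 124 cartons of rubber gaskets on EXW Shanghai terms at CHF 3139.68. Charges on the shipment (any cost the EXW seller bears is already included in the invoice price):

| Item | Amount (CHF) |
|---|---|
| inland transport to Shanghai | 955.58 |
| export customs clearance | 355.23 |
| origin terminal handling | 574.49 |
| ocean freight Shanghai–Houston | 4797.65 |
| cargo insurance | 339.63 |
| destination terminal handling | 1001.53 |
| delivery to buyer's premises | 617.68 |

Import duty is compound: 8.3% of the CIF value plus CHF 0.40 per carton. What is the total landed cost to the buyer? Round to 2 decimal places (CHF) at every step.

EXW: the seller makes goods available at their premises; the buyer bears all onward costs.
CIF value = EXW price + inland to port + export clearance + origin terminal + freight + insurance = 3139.68 + 955.58 + 355.23 + 574.49 + 4797.65 + 339.63 = 10162.26
Ad valorem component: 10162.26 × 8.3% = 843.47
Specific component: 124 × 0.40 = 49.60
Import duty = 843.47 + 49.60 = 893.07
Buyer bears: inland to port 955.58 + export clearance 355.23 + origin terminal 574.49 + freight 4797.65 + insurance 339.63 + destination terminal 1001.53 + delivery 617.68 + duty 893.07 = 9534.86
Landed cost = invoice 3139.68 + 9534.86 = 12674.54

Total landed cost: CHF 12674.54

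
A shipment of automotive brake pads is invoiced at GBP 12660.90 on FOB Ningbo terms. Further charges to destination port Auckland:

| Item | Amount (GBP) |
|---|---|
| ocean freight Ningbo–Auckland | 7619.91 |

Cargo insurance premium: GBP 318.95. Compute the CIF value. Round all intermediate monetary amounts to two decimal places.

CIF = FOB price + freight + insurance
CIF = 12660.90 + 7619.91 + 318.95 = 20599.76

CIF value: GBP 20599.76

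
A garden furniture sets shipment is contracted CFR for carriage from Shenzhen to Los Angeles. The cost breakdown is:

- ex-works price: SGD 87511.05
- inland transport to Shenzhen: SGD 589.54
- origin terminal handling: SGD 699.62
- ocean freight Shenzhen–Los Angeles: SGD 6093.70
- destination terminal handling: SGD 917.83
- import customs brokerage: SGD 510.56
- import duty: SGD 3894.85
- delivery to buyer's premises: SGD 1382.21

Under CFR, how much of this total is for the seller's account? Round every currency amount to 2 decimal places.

Seller's account: SGD 94893.91

CFR: the seller pays costs through ocean freight to the destination port, but not insurance.
Seller's account: goods 87511.05 + inland to port 589.54 + origin terminal 699.62 + freight 6093.70 = 94893.91
Buyer's account: destination terminal 917.83 + brokerage 510.56 + duty 3894.85 + delivery 1382.21 = 6705.45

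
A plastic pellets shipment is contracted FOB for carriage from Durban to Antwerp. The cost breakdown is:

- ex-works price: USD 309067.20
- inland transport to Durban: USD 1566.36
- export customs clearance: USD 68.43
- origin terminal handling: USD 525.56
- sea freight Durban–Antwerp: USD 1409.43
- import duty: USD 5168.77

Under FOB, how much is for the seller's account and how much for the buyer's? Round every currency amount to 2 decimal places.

Seller: USD 311227.55; buyer: USD 6578.20

FOB: the seller bears costs until goods are on board at the origin port; the buyer bears freight, insurance and all costs thereafter.
Seller's account: goods 309067.20 + inland to port 1566.36 + export clearance 68.43 + origin terminal 525.56 = 311227.55
Buyer's account: freight 1409.43 + duty 5168.77 = 6578.20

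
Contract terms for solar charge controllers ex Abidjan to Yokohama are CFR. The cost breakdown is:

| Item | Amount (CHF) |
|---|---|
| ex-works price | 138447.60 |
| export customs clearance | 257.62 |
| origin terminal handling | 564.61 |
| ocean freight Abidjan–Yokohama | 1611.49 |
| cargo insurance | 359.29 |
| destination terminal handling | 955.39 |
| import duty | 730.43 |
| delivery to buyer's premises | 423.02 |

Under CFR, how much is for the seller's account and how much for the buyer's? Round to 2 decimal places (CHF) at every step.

CFR: the seller pays costs through ocean freight to the destination port, but not insurance.
Seller's account: goods 138447.60 + export clearance 257.62 + origin terminal 564.61 + freight 1611.49 = 140881.32
Buyer's account: insurance 359.29 + destination terminal 955.39 + duty 730.43 + delivery 423.02 = 2468.13

Seller: CHF 140881.32; buyer: CHF 2468.13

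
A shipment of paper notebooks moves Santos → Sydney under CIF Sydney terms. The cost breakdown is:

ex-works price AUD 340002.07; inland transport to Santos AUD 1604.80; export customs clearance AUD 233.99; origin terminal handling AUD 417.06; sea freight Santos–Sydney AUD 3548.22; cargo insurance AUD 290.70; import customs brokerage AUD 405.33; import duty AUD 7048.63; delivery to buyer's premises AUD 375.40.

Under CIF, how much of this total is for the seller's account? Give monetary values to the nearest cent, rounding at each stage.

CIF: the seller pays costs through ocean freight and marine insurance to the destination port.
Seller's account: goods 340002.07 + inland to port 1604.80 + export clearance 233.99 + origin terminal 417.06 + freight 3548.22 + insurance 290.70 = 346096.84
Buyer's account: brokerage 405.33 + duty 7048.63 + delivery 375.40 = 7829.36

Seller's account: AUD 346096.84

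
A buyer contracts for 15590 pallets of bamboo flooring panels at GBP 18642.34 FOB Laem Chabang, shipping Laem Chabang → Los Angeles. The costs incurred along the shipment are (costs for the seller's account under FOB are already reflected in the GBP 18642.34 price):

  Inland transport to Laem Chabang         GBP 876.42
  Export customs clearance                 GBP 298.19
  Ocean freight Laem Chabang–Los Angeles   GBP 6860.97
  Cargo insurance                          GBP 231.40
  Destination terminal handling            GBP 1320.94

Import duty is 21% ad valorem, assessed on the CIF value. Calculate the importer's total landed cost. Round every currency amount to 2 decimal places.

FOB: the seller bears costs until goods are on board at the origin port; the buyer bears freight, insurance and all costs thereafter.
Already in the invoice (seller's account under FOB): inland to port, export clearance — exclude.
CIF value = FOB price + freight + insurance = 18642.34 + 6860.97 + 231.40 = 25734.71
Import duty = 25734.71 × 21% = 5404.29
Buyer bears: freight 6860.97 + insurance 231.40 + destination terminal 1320.94 + duty 5404.29 = 13817.60
Landed cost = invoice 18642.34 + 13817.60 = 32459.94

Total landed cost: GBP 32459.94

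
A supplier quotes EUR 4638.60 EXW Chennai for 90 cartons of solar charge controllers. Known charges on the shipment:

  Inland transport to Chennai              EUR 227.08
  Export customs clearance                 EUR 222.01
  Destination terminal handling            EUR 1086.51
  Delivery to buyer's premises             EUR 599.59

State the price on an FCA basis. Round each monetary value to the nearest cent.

FCA price: EUR 5087.69

Not relevant to the conversion: delivery, destination terminal — on the buyer under both terms; not part of either seller's price.
From EXW to FCA, the seller additionally bears: inland to port, export clearance.
FCA price = 4638.60 + 227.08 + 222.01 = 5087.69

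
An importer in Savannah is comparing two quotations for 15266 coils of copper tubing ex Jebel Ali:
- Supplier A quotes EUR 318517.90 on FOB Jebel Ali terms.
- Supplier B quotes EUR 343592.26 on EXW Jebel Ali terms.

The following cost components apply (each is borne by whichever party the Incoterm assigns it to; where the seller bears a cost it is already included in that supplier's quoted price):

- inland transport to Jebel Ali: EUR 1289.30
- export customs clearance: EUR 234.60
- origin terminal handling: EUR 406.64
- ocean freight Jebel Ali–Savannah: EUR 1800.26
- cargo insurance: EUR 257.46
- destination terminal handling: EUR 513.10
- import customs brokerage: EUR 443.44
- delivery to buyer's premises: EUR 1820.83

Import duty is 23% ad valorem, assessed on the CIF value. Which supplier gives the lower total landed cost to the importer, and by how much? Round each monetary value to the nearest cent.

Supplier A (FOB):
CIF value = FOB price + freight + insurance = 318517.90 + 1800.26 + 257.46 = 320575.62
Import duty = 320575.62 × 23% = 73732.39
Buyer bears (A): 1800.26 + 257.46 + 513.10 + 443.44 + 1820.83 = 4835.09
Landed cost (A) = invoice 318517.90 + 4835.09 + duty 73732.39 = 397085.38
Supplier B (EXW):
CIF value = EXW price + inland to port + export clearance + origin terminal + freight + insurance = 343592.26 + 1289.30 + 234.60 + 406.64 + 1800.26 + 257.46 = 347580.52
Import duty = 347580.52 × 23% = 79943.52
Buyer bears (B): 1289.30 + 234.60 + 406.64 + 1800.26 + 257.46 + 513.10 + 443.44 + 1820.83 = 6765.63
Landed cost (B) = invoice 343592.26 + 6765.63 + duty 79943.52 = 430301.41
Difference = |397085.38 − 430301.41| = 33216.03

Supplier A is cheaper by EUR 33216.03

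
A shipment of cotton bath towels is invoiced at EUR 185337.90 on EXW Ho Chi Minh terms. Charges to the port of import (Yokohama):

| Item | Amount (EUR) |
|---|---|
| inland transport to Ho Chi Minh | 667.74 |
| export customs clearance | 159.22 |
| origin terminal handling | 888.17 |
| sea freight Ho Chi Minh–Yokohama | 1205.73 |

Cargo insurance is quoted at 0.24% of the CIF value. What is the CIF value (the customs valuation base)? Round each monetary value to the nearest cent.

Let C be the CIF value. C = EXW price + pre-shipment costs + freight + 0.24% × C
C − 0.24% × C = 185337.90 + 667.74 + 159.22 + 888.17 + 1205.73
0.9976 × C = 188258.76
C = 188258.76 / 0.9976 = 188711.67
Insurance premium = 0.24% × 188711.67 = 452.91

CIF value: EUR 188711.67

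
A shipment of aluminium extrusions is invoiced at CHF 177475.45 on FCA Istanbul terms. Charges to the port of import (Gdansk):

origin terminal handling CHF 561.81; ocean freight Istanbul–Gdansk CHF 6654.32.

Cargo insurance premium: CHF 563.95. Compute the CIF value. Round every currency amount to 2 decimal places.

CIF = FCA price + pre-shipment costs + freight + insurance
CIF = 177475.45 + 561.81 + 6654.32 + 563.95 = 185255.53

CIF value: CHF 185255.53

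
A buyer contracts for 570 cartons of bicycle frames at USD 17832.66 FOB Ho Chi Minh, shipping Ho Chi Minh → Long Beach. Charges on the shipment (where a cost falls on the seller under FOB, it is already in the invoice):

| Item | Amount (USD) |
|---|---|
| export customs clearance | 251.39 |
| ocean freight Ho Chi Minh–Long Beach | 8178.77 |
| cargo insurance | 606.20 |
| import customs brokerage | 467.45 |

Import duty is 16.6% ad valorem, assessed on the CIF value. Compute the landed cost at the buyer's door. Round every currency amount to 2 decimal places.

FOB: the seller bears costs until goods are on board at the origin port; the buyer bears freight, insurance and all costs thereafter.
Already in the invoice (seller's account under FOB): export clearance — exclude.
CIF value = FOB price + freight + insurance = 17832.66 + 8178.77 + 606.20 = 26617.63
Import duty = 26617.63 × 16.6% = 4418.53
Buyer bears: freight 8178.77 + insurance 606.20 + brokerage 467.45 + duty 4418.53 = 13670.95
Landed cost = invoice 17832.66 + 13670.95 = 31503.61

Total landed cost: USD 31503.61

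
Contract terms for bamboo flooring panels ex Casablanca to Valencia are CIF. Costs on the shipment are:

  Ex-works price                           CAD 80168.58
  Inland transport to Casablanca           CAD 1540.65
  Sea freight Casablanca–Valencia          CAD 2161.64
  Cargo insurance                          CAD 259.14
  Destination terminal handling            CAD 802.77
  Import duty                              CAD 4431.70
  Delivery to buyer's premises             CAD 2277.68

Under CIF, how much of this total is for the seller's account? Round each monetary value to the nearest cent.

Seller's account: CAD 84130.01

CIF: the seller pays costs through ocean freight and marine insurance to the destination port.
Seller's account: goods 80168.58 + inland to port 1540.65 + freight 2161.64 + insurance 259.14 = 84130.01
Buyer's account: destination terminal 802.77 + duty 4431.70 + delivery 2277.68 = 7512.15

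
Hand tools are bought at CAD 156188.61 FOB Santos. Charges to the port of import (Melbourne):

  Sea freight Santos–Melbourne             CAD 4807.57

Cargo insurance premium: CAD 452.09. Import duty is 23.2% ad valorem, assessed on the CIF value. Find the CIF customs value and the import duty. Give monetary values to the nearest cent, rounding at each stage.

CIF value: CAD 161448.27; import duty: CAD 37456.00

CIF = FOB price + freight + insurance
CIF = 156188.61 + 4807.57 + 452.09 = 161448.27
Import duty = 161448.27 × 23.2% = 37456.00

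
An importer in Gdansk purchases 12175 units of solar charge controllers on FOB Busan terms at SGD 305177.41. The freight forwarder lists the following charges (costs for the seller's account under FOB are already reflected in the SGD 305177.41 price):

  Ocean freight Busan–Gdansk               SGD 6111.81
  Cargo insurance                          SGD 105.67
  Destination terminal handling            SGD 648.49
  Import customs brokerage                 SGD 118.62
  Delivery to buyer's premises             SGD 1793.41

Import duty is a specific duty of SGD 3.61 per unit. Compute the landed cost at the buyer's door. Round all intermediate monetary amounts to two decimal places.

Total landed cost: SGD 357907.16

FOB: the seller bears costs until goods are on board at the origin port; the buyer bears freight, insurance and all costs thereafter.
CIF value = FOB price + freight + insurance = 305177.41 + 6111.81 + 105.67 = 311394.89
Import duty = 12175 × 3.61 = 43951.75
Buyer bears: freight 6111.81 + insurance 105.67 + destination terminal 648.49 + brokerage 118.62 + delivery 1793.41 + duty 43951.75 = 52729.75
Landed cost = invoice 305177.41 + 52729.75 = 357907.16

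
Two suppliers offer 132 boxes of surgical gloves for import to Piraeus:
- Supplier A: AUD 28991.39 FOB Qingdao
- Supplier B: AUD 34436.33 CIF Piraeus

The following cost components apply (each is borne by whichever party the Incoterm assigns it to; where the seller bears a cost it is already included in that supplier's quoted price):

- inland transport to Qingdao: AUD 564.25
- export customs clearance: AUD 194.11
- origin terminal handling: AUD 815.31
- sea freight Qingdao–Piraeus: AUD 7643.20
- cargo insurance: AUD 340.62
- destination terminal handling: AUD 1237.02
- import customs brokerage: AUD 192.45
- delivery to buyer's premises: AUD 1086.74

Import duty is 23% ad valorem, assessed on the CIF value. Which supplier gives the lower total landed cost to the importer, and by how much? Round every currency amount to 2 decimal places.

Supplier A (FOB):
CIF value = FOB price + freight + insurance = 28991.39 + 7643.20 + 340.62 = 36975.21
Import duty = 36975.21 × 23% = 8504.30
Buyer bears (A): 7643.20 + 340.62 + 1237.02 + 192.45 + 1086.74 = 10500.03
Landed cost (A) = invoice 28991.39 + 10500.03 + duty 8504.30 = 47995.72
Supplier B (CIF):
The CIF price already equals the CIF value: 34436.33
Import duty = 34436.33 × 23% = 7920.36
Buyer bears (B): 1237.02 + 192.45 + 1086.74 = 2516.21
Landed cost (B) = invoice 34436.33 + 2516.21 + duty 7920.36 = 44872.90
Difference = |47995.72 − 44872.90| = 3122.82

Supplier B is cheaper by AUD 3122.82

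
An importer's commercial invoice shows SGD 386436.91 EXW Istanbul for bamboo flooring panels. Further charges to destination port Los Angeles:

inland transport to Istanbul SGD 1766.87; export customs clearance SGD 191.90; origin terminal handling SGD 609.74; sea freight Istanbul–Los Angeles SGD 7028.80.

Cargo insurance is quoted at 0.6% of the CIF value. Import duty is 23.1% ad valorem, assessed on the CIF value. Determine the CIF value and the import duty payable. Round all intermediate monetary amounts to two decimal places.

CIF value: SGD 398424.77; import duty: SGD 92036.12

Let C be the CIF value. C = EXW price + pre-shipment costs + freight + 0.6% × C
C − 0.6% × C = 386436.91 + 1766.87 + 191.90 + 609.74 + 7028.80
0.994 × C = 396034.22
C = 396034.22 / 0.994 = 398424.77
Insurance premium = 0.6% × 398424.77 = 2390.55
Import duty = 398424.77 × 23.1% = 92036.12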